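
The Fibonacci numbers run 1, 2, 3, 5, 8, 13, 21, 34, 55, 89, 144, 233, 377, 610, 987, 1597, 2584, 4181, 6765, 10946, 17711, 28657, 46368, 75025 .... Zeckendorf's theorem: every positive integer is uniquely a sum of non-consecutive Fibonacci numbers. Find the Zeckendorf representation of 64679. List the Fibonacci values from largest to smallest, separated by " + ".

Greedy algorithm:
46368 ≤ 64679 < 75025, so take 46368; remainder 18311
17711 ≤ 18311 < 28657, so take 17711; remainder 600
377 ≤ 600 < 610, so take 377; remainder 223
144 ≤ 223 < 233, so take 144; remainder 79
55 ≤ 79 < 89, so take 55; remainder 24
21 ≤ 24 < 34, so take 21; remainder 3
3 ≤ 3 < 5, so take 3; remainder 0
So 64679 = 46368 + 17711 + 377 + 144 + 55 + 21 + 3, with no two terms consecutive in the sequence.

46368 + 17711 + 377 + 144 + 55 + 21 + 3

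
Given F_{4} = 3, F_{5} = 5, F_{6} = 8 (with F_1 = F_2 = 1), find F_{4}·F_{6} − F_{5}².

-1

3·8 − 5² = 24 − 25 = -1. (Cassini's identity: F_{k−1}F_{k+1} − F_k² = (−1)^k.)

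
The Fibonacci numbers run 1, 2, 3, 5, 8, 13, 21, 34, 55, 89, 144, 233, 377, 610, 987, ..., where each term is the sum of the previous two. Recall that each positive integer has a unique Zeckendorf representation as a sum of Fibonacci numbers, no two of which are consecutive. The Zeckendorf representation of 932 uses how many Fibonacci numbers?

Repeatedly subtract the largest Fibonacci number that fits:
largest Fibonacci ≤ 932 is 610; 932 − 610 = 322
largest Fibonacci ≤ 322 is 233; 322 − 233 = 89
largest Fibonacci ≤ 89 is 89; 89 − 89 = 0
932 = 610 + 233 + 89, which has 3 terms.

3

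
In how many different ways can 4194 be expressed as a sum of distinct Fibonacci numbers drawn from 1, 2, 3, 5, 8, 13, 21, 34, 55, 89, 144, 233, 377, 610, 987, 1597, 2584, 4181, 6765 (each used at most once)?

20

4194 = 4181+13 = 4181+8+5 = 2584+1597+13 = 4181+8+3+2 = 2584+1597+8+5 = … (15 more), for 20 in all.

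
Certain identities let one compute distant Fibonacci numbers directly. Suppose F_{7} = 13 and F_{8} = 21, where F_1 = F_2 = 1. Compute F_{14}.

By the doubling identity F_{2k} = F_k(2F_{k+1} − F_k): F_{14} = 13·(2·21 − 13) = 13·29 = 377.

377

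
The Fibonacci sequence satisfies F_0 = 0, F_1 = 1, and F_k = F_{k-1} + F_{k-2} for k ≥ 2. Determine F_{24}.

Iterating the recurrence up to F_{17} = 1597 and F_{16} = 987:
F_{18} = F_{17} + F_{16} = 1597 + 987 = 2584
F_{19} = F_{18} + F_{17} = 2584 + 1597 = 4181
F_{20} = F_{19} + F_{18} = 4181 + 2584 = 6765
F_{21} = F_{20} + F_{19} = 6765 + 4181 = 10946
F_{22} = F_{21} + F_{20} = 10946 + 6765 = 17711
F_{23} = F_{22} + F_{21} = 17711 + 10946 = 28657
F_{24} = F_{23} + F_{22} = 28657 + 17711 = 46368

46368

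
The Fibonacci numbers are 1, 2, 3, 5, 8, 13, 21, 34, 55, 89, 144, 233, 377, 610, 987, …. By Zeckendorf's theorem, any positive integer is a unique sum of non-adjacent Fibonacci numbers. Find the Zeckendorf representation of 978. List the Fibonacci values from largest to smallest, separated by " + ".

978 − 610 = 368
368 − 233 = 135
135 − 89 = 46
46 − 34 = 12
12 − 8 = 4
4 − 3 = 1
1 − 1 = 0
So 978 = 610 + 233 + 89 + 34 + 8 + 3 + 1, with no two terms consecutive in the sequence.

610 + 233 + 89 + 34 + 8 + 3 + 1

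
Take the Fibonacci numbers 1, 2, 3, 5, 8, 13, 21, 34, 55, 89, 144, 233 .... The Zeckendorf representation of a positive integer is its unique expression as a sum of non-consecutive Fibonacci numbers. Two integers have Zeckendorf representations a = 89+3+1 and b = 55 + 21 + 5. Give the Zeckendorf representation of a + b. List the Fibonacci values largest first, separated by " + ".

144 + 21 + 8 + 1

The two numbers are 93 and 81, so their sum is 174.
Greedily peel off the largest Fibonacci term at each step:
144 ≤ 174 < 233, so take 144; remainder 30
21 ≤ 30 < 34, so take 21; remainder 9
8 ≤ 9 < 13, so take 8; remainder 1
1 ≤ 1 < 2, so take 1; remainder 0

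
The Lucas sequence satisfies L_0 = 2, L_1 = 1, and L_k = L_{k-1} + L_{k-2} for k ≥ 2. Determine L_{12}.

Iterating the recurrence up to L_{5} = 11 and L_{4} = 7:
L_{6} = L_{5} + L_{4} = 11 + 7 = 18
L_{7} = L_{6} + L_{5} = 18 + 11 = 29
L_{8} = L_{7} + L_{6} = 29 + 18 = 47
L_{9} = L_{8} + L_{7} = 47 + 29 = 76
L_{10} = L_{9} + L_{8} = 76 + 47 = 123
L_{11} = L_{10} + L_{9} = 123 + 76 = 199
L_{12} = L_{11} + L_{10} = 199 + 123 = 322

322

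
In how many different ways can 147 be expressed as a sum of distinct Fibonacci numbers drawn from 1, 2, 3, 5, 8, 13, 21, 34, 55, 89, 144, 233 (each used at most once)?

Starting from the Zeckendorf form and repeatedly splitting a term F_k into F_{k−1} + F_{k−2} (when neither is already used) reaches every representation.
147 = 144+3 = 144+2+1 = 89+55+3 = 89+55+2+1 = 89+34+21+3 = … (4 more), for 9 in all.

9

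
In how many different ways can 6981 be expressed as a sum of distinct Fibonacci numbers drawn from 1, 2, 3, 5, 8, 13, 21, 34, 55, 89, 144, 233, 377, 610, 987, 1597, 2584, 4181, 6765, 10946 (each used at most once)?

Starting from the Zeckendorf form and repeatedly splitting a term F_k into F_{k−1} + F_{k−2} (when neither is already used) reaches every representation.
6981 = 6765+144+55+13+3+1 = 6765+144+55+8+5+3+1 = 6765+144+34+21+13+3+1 = 4181+2584+144+55+13+3+1 = … (22 more), for 26 in all.

26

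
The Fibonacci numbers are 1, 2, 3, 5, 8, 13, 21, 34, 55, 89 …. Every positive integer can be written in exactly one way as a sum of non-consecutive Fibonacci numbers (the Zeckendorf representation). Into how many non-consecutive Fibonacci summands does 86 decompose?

4

Greedily peel off the largest Fibonacci term at each step:
55 ≤ 86 < 89, so take 55; remainder 31
21 ≤ 31 < 34, so take 21; remainder 10
8 ≤ 10 < 13, so take 8; remainder 2
2 ≤ 2 < 3, so take 2; remainder 0
86 = 55 + 21 + 8 + 2, which has 4 terms.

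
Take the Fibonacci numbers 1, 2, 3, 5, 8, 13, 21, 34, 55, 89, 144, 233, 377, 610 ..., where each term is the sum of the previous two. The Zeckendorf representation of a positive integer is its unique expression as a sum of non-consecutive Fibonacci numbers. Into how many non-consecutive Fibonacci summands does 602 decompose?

Greedy algorithm:
377 ≤ 602 < 610, so take 377; remainder 225
144 ≤ 225 < 233, so take 144; remainder 81
55 ≤ 81 < 89, so take 55; remainder 26
21 ≤ 26 < 34, so take 21; remainder 5
5 ≤ 5 < 8, so take 5; remainder 0
602 = 377 + 144 + 55 + 21 + 5, which has 5 terms.

5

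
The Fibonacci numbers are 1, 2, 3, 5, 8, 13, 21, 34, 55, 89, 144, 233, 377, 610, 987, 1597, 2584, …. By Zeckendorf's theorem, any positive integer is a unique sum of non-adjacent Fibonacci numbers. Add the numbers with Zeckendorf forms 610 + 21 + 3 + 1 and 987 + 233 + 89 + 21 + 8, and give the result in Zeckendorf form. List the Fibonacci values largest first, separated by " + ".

1597 + 233 + 89 + 34 + 13 + 5 + 2

The two numbers are 635 and 1338, so their sum is 1973.
Repeatedly subtract the largest Fibonacci number that fits:
take 1597 (≤ 1973); 1973 − 1597 = 376
take 233 (≤ 376); 376 − 233 = 143
take 89 (≤ 143); 143 − 89 = 54
take 34 (≤ 54); 54 − 34 = 20
take 13 (≤ 20); 20 − 13 = 7
take 5 (≤ 7); 7 − 5 = 2
take 2 (≤ 2); 2 − 2 = 0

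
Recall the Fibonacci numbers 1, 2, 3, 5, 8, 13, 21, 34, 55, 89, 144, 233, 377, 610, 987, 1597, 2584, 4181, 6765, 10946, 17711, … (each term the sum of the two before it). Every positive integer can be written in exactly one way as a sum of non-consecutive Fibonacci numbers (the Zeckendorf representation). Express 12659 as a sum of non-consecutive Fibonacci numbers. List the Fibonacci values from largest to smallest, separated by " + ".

Greedy algorithm:
subtract 10946 from 12659: 1713 remains
subtract 1597 from 1713: 116 remains
subtract 89 from 116: 27 remains
subtract 21 from 27: 6 remains
subtract 5 from 6: 1 remains
subtract 1 from 1: 0 remains
So 12659 = 10946 + 1597 + 89 + 21 + 5 + 1, with no two terms consecutive in the sequence.

10946 + 1597 + 89 + 21 + 5 + 1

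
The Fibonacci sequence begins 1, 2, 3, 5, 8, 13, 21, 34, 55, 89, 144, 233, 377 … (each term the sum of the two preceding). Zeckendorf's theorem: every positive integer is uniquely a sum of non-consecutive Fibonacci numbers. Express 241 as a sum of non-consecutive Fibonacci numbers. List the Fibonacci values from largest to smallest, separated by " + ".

233 + 8

take 233 (≤ 241); 241 − 233 = 8
take 8 (≤ 8); 8 − 8 = 0
So 241 = 233 + 8, with no two terms consecutive in the sequence.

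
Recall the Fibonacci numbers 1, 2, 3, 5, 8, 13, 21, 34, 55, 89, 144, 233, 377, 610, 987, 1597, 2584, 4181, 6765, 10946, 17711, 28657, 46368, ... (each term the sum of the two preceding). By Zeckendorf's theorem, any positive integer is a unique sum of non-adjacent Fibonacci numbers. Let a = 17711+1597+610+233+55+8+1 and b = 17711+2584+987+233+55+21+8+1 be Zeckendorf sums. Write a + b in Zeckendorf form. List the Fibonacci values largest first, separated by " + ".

The two numbers are 20215 and 21600, so their sum is 41815.
Repeatedly subtract the largest Fibonacci number that fits:
take 28657 (≤ 41815); 41815 − 28657 = 13158
take 10946 (≤ 13158); 13158 − 10946 = 2212
take 1597 (≤ 2212); 2212 − 1597 = 615
take 610 (≤ 615); 615 − 610 = 5
take 5 (≤ 5); 5 − 5 = 0

28657 + 10946 + 1597 + 610 + 5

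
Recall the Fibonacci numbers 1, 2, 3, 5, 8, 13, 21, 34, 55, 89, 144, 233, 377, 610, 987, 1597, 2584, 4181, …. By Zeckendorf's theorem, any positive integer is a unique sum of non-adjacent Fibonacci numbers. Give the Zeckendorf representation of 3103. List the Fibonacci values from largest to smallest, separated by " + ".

2584 + 377 + 89 + 34 + 13 + 5 + 1

Greedy algorithm:
take 2584 (≤ 3103); 3103 − 2584 = 519
take 377 (≤ 519); 519 − 377 = 142
take 89 (≤ 142); 142 − 89 = 53
take 34 (≤ 53); 53 − 34 = 19
take 13 (≤ 19); 19 − 13 = 6
take 5 (≤ 6); 6 − 5 = 1
take 1 (≤ 1); 1 − 1 = 0
So 3103 = 2584 + 377 + 89 + 34 + 13 + 5 + 1, with no two terms consecutive in the sequence.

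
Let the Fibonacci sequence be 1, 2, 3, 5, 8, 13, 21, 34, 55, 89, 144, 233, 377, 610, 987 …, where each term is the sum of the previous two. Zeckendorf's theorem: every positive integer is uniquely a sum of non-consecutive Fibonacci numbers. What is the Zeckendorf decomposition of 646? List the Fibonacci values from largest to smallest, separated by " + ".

646: greatest Fibonacci not exceeding it is 610, leaving 36
36: greatest Fibonacci not exceeding it is 34, leaving 2
2: greatest Fibonacci not exceeding it is 2, leaving 0
So 646 = 610 + 34 + 2, with no two terms consecutive in the sequence.

610 + 34 + 2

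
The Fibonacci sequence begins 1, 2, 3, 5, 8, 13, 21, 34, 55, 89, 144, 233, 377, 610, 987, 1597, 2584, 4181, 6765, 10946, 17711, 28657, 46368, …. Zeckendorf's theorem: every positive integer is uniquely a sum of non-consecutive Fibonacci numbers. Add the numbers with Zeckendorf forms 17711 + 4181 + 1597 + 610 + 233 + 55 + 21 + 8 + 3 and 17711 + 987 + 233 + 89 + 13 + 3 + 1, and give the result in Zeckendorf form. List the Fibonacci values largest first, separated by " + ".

The two numbers are 24419 and 19037, so their sum is 43456.
subtract 28657 from 43456: 14799 remains
subtract 10946 from 14799: 3853 remains
subtract 2584 from 3853: 1269 remains
subtract 987 from 1269: 282 remains
subtract 233 from 282: 49 remains
subtract 34 from 49: 15 remains
subtract 13 from 15: 2 remains
subtract 2 from 2: 0 remains

28657 + 10946 + 2584 + 987 + 233 + 34 + 13 + 2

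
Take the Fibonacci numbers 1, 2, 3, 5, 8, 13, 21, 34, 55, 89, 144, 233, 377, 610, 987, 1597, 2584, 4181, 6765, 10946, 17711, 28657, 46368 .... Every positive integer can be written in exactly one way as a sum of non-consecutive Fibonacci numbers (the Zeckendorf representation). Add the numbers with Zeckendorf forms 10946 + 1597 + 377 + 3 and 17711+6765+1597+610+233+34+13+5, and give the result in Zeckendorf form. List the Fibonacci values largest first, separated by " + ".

28657 + 10946 + 233 + 55

The two numbers are 12923 and 26968, so their sum is 39891.
Greedily peel off the largest Fibonacci term at each step:
39891: greatest Fibonacci not exceeding it is 28657, leaving 11234
11234: greatest Fibonacci not exceeding it is 10946, leaving 288
288: greatest Fibonacci not exceeding it is 233, leaving 55
55: greatest Fibonacci not exceeding it is 55, leaving 0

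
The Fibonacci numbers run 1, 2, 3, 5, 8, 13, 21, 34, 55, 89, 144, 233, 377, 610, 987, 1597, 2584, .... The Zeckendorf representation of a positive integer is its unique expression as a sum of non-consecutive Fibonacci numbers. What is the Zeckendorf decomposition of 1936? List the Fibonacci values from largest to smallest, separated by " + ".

1597 + 233 + 89 + 13 + 3 + 1

Repeatedly subtract the largest Fibonacci number that fits:
1597 ≤ 1936 < 2584, so take 1597; remainder 339
233 ≤ 339 < 377, so take 233; remainder 106
89 ≤ 106 < 144, so take 89; remainder 17
13 ≤ 17 < 21, so take 13; remainder 4
3 ≤ 4 < 5, so take 3; remainder 1
1 ≤ 1 < 2, so take 1; remainder 0
So 1936 = 1597 + 233 + 89 + 13 + 3 + 1, with no two terms consecutive in the sequence.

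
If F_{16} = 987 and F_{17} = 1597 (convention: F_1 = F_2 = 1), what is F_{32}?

By the doubling identity F_{2k} = F_k(2F_{k+1} − F_k): F_{32} = 987·(2·1597 − 987) = 987·2207 = 2178309.

2178309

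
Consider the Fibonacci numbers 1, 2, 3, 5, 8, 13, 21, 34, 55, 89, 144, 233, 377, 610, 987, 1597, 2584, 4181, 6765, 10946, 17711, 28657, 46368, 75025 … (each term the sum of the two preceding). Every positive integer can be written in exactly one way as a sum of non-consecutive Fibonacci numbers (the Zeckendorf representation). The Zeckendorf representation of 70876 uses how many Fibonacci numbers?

6

subtract 46368 from 70876: 24508 remains
subtract 17711 from 24508: 6797 remains
subtract 6765 from 6797: 32 remains
subtract 21 from 32: 11 remains
subtract 8 from 11: 3 remains
subtract 3 from 3: 0 remains
70876 = 46368 + 17711 + 6765 + 21 + 8 + 3, which has 6 terms.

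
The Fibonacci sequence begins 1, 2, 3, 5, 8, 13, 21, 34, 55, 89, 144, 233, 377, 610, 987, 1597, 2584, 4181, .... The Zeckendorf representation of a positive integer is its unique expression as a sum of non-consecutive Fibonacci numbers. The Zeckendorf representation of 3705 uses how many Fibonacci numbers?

6

Repeatedly subtract the largest Fibonacci number that fits:
take 2584 (≤ 3705); 3705 − 2584 = 1121
take 987 (≤ 1121); 1121 − 987 = 134
take 89 (≤ 134); 134 − 89 = 45
take 34 (≤ 45); 45 − 34 = 11
take 8 (≤ 11); 11 − 8 = 3
take 3 (≤ 3); 3 − 3 = 0
3705 = 2584 + 987 + 89 + 34 + 8 + 3, which has 6 terms.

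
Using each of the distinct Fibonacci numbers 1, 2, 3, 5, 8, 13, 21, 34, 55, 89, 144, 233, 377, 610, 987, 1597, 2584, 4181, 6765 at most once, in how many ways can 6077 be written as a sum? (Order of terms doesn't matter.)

6077 = 4181+1597+233+55+8+3 = 4181+1597+233+55+8+2+1 = 4181+1597+233+34+21+8+3 = 4181+1597+144+89+55+8+3 = … (52 more), for 56 in all.

56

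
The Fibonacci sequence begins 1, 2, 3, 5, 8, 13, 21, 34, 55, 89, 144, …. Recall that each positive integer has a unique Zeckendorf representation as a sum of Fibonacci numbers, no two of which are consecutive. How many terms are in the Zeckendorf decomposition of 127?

Repeatedly subtract the largest Fibonacci number that fits:
largest Fibonacci ≤ 127 is 89; 127 − 89 = 38
largest Fibonacci ≤ 38 is 34; 38 − 34 = 4
largest Fibonacci ≤ 4 is 3; 4 − 3 = 1
largest Fibonacci ≤ 1 is 1; 1 − 1 = 0
127 = 89 + 34 + 3 + 1, which has 4 terms.

4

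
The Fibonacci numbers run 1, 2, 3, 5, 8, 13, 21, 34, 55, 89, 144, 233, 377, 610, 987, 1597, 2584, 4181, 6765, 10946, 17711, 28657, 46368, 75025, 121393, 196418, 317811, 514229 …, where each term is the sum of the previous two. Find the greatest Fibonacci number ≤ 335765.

317811 ≤ 335765 < 514229, so the largest Fibonacci number not exceeding 335765 is 317811.

317811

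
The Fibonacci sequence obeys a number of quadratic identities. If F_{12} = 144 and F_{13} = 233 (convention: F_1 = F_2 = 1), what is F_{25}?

75025

By F_{2k+1} = F_k² + F_{k+1}²: F_{25} = 144² + 233² = 20736 + 54289 = 75025.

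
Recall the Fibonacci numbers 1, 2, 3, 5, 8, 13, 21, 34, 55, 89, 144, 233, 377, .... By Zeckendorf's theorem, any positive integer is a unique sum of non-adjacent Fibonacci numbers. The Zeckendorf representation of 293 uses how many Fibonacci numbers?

233 ≤ 293 < 377, so take 233; remainder 60
55 ≤ 60 < 89, so take 55; remainder 5
5 ≤ 5 < 8, so take 5; remainder 0
293 = 233 + 55 + 5, which has 3 terms.

3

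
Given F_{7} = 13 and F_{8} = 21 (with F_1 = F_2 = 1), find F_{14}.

377

By the doubling identity F_{2k} = F_k(2F_{k+1} − F_k): F_{14} = 13·(2·21 − 13) = 13·29 = 377.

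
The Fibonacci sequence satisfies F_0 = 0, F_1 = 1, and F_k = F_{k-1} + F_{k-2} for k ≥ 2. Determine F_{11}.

89

Iterating the recurrence up to F_{6} = 8 and F_{5} = 5:
F_{7} = F_{6} + F_{5} = 8 + 5 = 13
F_{8} = F_{7} + F_{6} = 13 + 8 = 21
F_{9} = F_{8} + F_{7} = 21 + 13 = 34
F_{10} = F_{9} + F_{8} = 34 + 21 = 55
F_{11} = F_{10} + F_{9} = 55 + 34 = 89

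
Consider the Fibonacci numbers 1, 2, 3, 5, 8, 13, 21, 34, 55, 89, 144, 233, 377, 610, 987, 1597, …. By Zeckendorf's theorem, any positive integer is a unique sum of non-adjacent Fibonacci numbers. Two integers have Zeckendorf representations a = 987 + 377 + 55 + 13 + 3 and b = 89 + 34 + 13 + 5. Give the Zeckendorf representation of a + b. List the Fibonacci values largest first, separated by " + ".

The two numbers are 1435 and 141, so their sum is 1576.
Repeatedly subtract the largest Fibonacci number that fits:
1576 − 987 = 589
589 − 377 = 212
212 − 144 = 68
68 − 55 = 13
13 − 13 = 0

987 + 377 + 144 + 55 + 13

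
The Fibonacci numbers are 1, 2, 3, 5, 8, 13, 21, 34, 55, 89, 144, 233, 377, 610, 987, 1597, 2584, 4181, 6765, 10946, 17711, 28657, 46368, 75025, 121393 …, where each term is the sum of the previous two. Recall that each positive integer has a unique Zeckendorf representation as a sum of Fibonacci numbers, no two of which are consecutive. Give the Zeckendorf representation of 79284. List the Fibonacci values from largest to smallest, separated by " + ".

Greedy algorithm:
largest Fibonacci ≤ 79284 is 75025; 79284 − 75025 = 4259
largest Fibonacci ≤ 4259 is 4181; 4259 − 4181 = 78
largest Fibonacci ≤ 78 is 55; 78 − 55 = 23
largest Fibonacci ≤ 23 is 21; 23 − 21 = 2
largest Fibonacci ≤ 2 is 2; 2 − 2 = 0
So 79284 = 75025 + 4181 + 55 + 21 + 2, with no two terms consecutive in the sequence.

75025 + 4181 + 55 + 21 + 2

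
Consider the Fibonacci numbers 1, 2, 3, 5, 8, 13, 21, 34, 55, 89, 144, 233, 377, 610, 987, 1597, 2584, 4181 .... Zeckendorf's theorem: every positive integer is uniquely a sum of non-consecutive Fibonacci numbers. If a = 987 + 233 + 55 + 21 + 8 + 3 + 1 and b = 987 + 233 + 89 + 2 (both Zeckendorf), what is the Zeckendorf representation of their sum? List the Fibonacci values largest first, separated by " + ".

2584 + 34 + 1

The two numbers are 1308 and 1311, so their sum is 2619.
Repeatedly subtract the largest Fibonacci number that fits:
2584 ≤ 2619 < 4181, so take 2584; remainder 35
34 ≤ 35 < 55, so take 34; remainder 1
1 ≤ 1 < 2, so take 1; remainder 0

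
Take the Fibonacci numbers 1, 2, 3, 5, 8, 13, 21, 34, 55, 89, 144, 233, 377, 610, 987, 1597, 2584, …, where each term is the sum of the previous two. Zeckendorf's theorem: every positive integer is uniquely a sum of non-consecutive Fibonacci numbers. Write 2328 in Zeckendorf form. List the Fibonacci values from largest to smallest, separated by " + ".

1597 ≤ 2328 < 2584, so take 1597; remainder 731
610 ≤ 731 < 987, so take 610; remainder 121
89 ≤ 121 < 144, so take 89; remainder 32
21 ≤ 32 < 34, so take 21; remainder 11
8 ≤ 11 < 13, so take 8; remainder 3
3 ≤ 3 < 5, so take 3; remainder 0
So 2328 = 1597 + 610 + 89 + 21 + 8 + 3, with no two terms consecutive in the sequence.

1597 + 610 + 89 + 21 + 8 + 3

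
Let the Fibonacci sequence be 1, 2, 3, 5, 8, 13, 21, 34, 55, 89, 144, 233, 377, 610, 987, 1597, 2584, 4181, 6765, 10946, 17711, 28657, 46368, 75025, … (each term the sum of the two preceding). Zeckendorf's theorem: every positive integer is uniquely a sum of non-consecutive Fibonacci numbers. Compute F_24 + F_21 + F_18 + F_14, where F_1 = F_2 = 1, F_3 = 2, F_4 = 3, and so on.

60275

F_24 + F_21 + F_18 + F_14 = 46368 + 10946 + 2584 + 377 = 60275.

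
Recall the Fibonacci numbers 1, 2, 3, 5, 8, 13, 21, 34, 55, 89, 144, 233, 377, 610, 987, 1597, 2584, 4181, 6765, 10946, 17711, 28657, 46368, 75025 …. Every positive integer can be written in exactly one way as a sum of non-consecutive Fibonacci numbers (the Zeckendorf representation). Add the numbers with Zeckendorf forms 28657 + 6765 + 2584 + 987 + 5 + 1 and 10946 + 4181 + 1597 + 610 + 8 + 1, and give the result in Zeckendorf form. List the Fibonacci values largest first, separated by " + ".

46368 + 6765 + 2584 + 610 + 13 + 2

The two numbers are 38999 and 17343, so their sum is 56342.
Greedy algorithm:
46368 ≤ 56342 < 75025, so take 46368; remainder 9974
6765 ≤ 9974 < 10946, so take 6765; remainder 3209
2584 ≤ 3209 < 4181, so take 2584; remainder 625
610 ≤ 625 < 987, so take 610; remainder 15
13 ≤ 15 < 21, so take 13; remainder 2
2 ≤ 2 < 3, so take 2; remainder 0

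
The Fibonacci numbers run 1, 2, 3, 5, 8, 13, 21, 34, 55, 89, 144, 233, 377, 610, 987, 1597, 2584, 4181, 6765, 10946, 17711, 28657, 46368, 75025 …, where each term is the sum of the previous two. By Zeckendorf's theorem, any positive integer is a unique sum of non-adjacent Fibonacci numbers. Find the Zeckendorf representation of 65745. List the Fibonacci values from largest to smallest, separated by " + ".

46368 + 17711 + 1597 + 55 + 13 + 1

65745: greatest Fibonacci not exceeding it is 46368, leaving 19377
19377: greatest Fibonacci not exceeding it is 17711, leaving 1666
1666: greatest Fibonacci not exceeding it is 1597, leaving 69
69: greatest Fibonacci not exceeding it is 55, leaving 14
14: greatest Fibonacci not exceeding it is 13, leaving 1
1: greatest Fibonacci not exceeding it is 1, leaving 0
So 65745 = 46368 + 17711 + 1597 + 55 + 13 + 1, with no two terms consecutive in the sequence.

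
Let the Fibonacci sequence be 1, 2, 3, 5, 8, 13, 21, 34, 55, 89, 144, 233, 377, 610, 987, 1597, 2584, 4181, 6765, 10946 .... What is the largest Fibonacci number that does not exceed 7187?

6765 ≤ 7187 < 10946, so the largest Fibonacci number not exceeding 7187 is 6765.

6765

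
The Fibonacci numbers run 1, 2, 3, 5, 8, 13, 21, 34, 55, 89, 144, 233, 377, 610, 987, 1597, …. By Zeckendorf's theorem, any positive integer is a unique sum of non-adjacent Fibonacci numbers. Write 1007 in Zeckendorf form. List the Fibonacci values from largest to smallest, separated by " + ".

987 + 13 + 5 + 2

987 ≤ 1007 < 1597, so take 987; remainder 20
13 ≤ 20 < 21, so take 13; remainder 7
5 ≤ 7 < 8, so take 5; remainder 2
2 ≤ 2 < 3, so take 2; remainder 0
So 1007 = 987 + 13 + 5 + 2, with no two terms consecutive in the sequence.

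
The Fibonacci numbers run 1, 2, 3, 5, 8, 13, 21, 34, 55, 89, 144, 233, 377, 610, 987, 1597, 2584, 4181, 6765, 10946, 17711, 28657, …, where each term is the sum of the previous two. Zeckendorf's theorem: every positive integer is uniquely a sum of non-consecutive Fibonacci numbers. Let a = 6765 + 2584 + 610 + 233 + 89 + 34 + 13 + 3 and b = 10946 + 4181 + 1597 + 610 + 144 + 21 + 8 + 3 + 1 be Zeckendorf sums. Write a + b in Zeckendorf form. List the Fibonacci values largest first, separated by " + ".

17711 + 6765 + 2584 + 610 + 144 + 21 + 5 + 2

The two numbers are 10331 and 17511, so their sum is 27842.
Repeatedly subtract the largest Fibonacci number that fits:
27842 − 17711 = 10131
10131 − 6765 = 3366
3366 − 2584 = 782
782 − 610 = 172
172 − 144 = 28
28 − 21 = 7
7 − 5 = 2
2 − 2 = 0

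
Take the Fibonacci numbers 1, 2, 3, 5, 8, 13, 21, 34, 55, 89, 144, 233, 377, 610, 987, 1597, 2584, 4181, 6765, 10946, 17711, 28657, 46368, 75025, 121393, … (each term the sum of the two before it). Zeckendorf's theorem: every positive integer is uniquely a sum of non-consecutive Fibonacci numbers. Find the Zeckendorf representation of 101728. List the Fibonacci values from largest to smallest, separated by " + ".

75025 + 17711 + 6765 + 1597 + 610 + 13 + 5 + 2

largest Fibonacci ≤ 101728 is 75025; 101728 − 75025 = 26703
largest Fibonacci ≤ 26703 is 17711; 26703 − 17711 = 8992
largest Fibonacci ≤ 8992 is 6765; 8992 − 6765 = 2227
largest Fibonacci ≤ 2227 is 1597; 2227 − 1597 = 630
largest Fibonacci ≤ 630 is 610; 630 − 610 = 20
largest Fibonacci ≤ 20 is 13; 20 − 13 = 7
largest Fibonacci ≤ 7 is 5; 7 − 5 = 2
largest Fibonacci ≤ 2 is 2; 2 − 2 = 0
So 101728 = 75025 + 17711 + 6765 + 1597 + 610 + 13 + 5 + 2, with no two terms consecutive in the sequence.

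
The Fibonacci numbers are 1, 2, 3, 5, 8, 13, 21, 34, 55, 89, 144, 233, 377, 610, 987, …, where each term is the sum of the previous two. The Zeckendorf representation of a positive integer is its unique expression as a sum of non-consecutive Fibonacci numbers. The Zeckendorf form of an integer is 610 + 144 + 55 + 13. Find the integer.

610 + 144 + 55 + 13 = 822.

822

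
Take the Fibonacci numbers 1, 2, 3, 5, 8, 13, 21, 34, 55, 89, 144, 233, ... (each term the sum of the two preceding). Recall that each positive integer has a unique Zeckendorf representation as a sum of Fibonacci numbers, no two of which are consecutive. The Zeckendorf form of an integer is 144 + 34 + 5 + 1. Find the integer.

184

144 + 34 + 5 + 1 = 184.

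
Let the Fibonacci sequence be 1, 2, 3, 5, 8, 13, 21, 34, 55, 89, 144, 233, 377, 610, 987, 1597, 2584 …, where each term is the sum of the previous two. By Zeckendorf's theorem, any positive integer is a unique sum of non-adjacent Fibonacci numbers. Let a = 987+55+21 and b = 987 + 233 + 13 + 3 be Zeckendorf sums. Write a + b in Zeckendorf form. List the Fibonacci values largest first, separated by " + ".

1597 + 610 + 89 + 3

The two numbers are 1063 and 1236, so their sum is 2299.
largest Fibonacci ≤ 2299 is 1597; 2299 − 1597 = 702
largest Fibonacci ≤ 702 is 610; 702 − 610 = 92
largest Fibonacci ≤ 92 is 89; 92 − 89 = 3
largest Fibonacci ≤ 3 is 3; 3 − 3 = 0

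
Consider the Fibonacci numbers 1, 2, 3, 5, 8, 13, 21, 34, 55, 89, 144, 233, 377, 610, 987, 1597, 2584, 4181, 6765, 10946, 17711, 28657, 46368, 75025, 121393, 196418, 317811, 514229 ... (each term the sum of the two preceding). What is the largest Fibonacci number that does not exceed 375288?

317811

317811 ≤ 375288 < 514229, so the largest Fibonacci number not exceeding 375288 is 317811.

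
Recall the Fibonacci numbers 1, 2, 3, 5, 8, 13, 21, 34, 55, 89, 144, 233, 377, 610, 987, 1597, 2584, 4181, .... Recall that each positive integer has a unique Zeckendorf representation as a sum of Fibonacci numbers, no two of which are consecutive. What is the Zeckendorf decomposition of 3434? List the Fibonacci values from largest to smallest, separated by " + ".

2584 + 610 + 233 + 5 + 2

Repeatedly subtract the largest Fibonacci number that fits:
take 2584 (≤ 3434); 3434 − 2584 = 850
take 610 (≤ 850); 850 − 610 = 240
take 233 (≤ 240); 240 − 233 = 7
take 5 (≤ 7); 7 − 5 = 2
take 2 (≤ 2); 2 − 2 = 0
So 3434 = 2584 + 610 + 233 + 5 + 2, with no two terms consecutive in the sequence.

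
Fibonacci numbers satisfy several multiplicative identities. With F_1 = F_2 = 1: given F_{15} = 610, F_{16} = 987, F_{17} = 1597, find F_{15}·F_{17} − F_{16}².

1

610·1597 − 987² = 974170 − 974169 = 1. (Cassini's identity: F_{k−1}F_{k+1} − F_k² = (−1)^k.)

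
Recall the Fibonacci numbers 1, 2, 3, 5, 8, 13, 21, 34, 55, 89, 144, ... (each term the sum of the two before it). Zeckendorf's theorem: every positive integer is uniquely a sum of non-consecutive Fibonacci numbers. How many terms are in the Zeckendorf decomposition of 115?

take 89 (≤ 115); 115 − 89 = 26
take 21 (≤ 26); 26 − 21 = 5
take 5 (≤ 5); 5 − 5 = 0
115 = 89 + 21 + 5, which has 3 terms.

3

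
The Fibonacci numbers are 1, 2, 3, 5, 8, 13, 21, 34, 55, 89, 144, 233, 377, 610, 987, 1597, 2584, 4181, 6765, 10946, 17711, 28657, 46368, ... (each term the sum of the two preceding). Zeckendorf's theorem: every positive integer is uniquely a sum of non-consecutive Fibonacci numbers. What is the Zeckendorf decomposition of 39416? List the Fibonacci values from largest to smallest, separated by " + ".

take 28657 (≤ 39416); 39416 − 28657 = 10759
take 6765 (≤ 10759); 10759 − 6765 = 3994
take 2584 (≤ 3994); 3994 − 2584 = 1410
take 987 (≤ 1410); 1410 − 987 = 423
take 377 (≤ 423); 423 − 377 = 46
take 34 (≤ 46); 46 − 34 = 12
take 8 (≤ 12); 12 − 8 = 4
take 3 (≤ 4); 4 − 3 = 1
take 1 (≤ 1); 1 − 1 = 0
So 39416 = 28657 + 6765 + 2584 + 987 + 377 + 34 + 8 + 3 + 1, with no two terms consecutive in the sequence.

28657 + 6765 + 2584 + 987 + 377 + 34 + 8 + 3 + 1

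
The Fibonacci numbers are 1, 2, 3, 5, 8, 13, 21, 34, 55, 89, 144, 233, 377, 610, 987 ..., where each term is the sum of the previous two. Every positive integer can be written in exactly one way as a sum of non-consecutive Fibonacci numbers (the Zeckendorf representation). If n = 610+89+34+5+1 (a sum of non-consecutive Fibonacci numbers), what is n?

739

610+89+34+5+1 = 739.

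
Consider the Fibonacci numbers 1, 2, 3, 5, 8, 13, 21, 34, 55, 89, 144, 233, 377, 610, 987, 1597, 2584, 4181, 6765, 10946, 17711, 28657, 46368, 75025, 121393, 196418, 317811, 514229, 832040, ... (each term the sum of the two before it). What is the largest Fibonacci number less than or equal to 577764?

514229

514229 ≤ 577764 < 832040, so the largest Fibonacci number not exceeding 577764 is 514229.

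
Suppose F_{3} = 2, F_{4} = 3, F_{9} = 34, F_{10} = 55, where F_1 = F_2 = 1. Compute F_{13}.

233

By the addition formula F_{m+n} = F_m F_{n+1} + F_{m−1} F_n with m=4, n=9: F_{13} = 3·55 + 2·34 = 165 + 68 = 233.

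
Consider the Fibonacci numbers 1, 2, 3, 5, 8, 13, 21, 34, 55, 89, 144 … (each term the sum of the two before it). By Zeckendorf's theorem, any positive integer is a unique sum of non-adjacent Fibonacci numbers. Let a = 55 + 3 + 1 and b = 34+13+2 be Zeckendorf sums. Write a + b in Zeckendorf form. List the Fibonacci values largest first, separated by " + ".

The two numbers are 59 and 49, so their sum is 108.
89 ≤ 108 < 144, so take 89; remainder 19
13 ≤ 19 < 21, so take 13; remainder 6
5 ≤ 6 < 8, so take 5; remainder 1
1 ≤ 1 < 2, so take 1; remainder 0

89 + 13 + 5 + 1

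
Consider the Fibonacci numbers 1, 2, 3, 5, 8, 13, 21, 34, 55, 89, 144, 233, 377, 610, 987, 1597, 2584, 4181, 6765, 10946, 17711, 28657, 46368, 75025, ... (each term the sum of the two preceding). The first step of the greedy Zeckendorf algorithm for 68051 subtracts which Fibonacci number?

46368 ≤ 68051 < 75025, so the largest Fibonacci number not exceeding 68051 is 46368.

46368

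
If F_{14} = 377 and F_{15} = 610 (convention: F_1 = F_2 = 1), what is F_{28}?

317811

By the doubling identity F_{2k} = F_k(2F_{k+1} − F_k): F_{28} = 377·(2·610 − 377) = 377·843 = 317811.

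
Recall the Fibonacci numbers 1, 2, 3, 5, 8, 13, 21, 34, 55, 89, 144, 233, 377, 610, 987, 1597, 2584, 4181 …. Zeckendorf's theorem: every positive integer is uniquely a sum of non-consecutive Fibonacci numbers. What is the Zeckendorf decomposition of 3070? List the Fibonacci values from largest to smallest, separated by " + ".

2584 + 377 + 89 + 13 + 5 + 2

3070: greatest Fibonacci not exceeding it is 2584, leaving 486
486: greatest Fibonacci not exceeding it is 377, leaving 109
109: greatest Fibonacci not exceeding it is 89, leaving 20
20: greatest Fibonacci not exceeding it is 13, leaving 7
7: greatest Fibonacci not exceeding it is 5, leaving 2
2: greatest Fibonacci not exceeding it is 2, leaving 0
So 3070 = 2584 + 377 + 89 + 13 + 5 + 2, with no two terms consecutive in the sequence.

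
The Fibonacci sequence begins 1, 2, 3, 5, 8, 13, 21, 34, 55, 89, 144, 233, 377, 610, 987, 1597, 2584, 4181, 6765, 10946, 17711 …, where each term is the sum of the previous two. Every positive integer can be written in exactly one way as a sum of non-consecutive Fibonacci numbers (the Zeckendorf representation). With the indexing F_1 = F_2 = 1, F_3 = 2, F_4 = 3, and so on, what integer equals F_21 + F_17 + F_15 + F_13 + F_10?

13441

F_21 + F_17 + F_15 + F_13 + F_10 = 10946 + 1597 + 610 + 233 + 55 = 13441.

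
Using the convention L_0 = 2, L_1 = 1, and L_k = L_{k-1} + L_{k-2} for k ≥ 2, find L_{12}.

322

Iterating the recurrence up to L_{5} = 11 and L_{4} = 7:
L_{6} = L_{5} + L_{4} = 11 + 7 = 18
L_{7} = L_{6} + L_{5} = 18 + 11 = 29
L_{8} = L_{7} + L_{6} = 29 + 18 = 47
L_{9} = L_{8} + L_{7} = 47 + 29 = 76
L_{10} = L_{9} + L_{8} = 76 + 47 = 123
L_{11} = L_{10} + L_{9} = 123 + 76 = 199
L_{12} = L_{11} + L_{10} = 199 + 123 = 322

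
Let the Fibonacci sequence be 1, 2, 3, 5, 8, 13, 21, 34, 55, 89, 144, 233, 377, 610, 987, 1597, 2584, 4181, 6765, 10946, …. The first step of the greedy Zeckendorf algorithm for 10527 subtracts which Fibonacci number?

6765 ≤ 10527 < 10946, so the largest Fibonacci number not exceeding 10527 is 6765.

6765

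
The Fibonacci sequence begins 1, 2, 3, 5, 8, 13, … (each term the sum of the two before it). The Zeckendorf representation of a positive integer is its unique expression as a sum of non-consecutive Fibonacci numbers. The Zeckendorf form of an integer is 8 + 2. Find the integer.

8 + 2 = 10.

10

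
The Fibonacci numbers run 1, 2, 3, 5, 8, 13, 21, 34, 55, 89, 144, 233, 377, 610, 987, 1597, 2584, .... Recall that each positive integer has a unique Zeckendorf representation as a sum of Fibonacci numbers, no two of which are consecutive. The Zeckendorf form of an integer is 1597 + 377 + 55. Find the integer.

1597 + 377 + 55 = 2029.

2029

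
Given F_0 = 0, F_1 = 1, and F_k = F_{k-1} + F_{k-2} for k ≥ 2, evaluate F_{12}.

Iterating the recurrence up to F_{7} = 13 and F_{6} = 8:
F_{8} = F_{7} + F_{6} = 13 + 8 = 21
F_{9} = F_{8} + F_{7} = 21 + 13 = 34
F_{10} = F_{9} + F_{8} = 34 + 21 = 55
F_{11} = F_{10} + F_{9} = 55 + 34 = 89
F_{12} = F_{11} + F_{10} = 89 + 55 = 144

144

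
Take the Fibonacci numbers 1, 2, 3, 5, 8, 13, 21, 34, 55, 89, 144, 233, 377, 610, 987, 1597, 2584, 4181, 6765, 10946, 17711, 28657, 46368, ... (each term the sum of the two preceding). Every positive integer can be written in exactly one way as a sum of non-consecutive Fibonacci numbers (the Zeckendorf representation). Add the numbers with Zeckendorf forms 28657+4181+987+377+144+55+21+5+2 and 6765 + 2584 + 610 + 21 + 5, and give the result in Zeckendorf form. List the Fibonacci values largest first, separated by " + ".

28657 + 10946 + 4181 + 610 + 13 + 5 + 2

The two numbers are 34429 and 9985, so their sum is 44414.
Greedy algorithm:
44414: greatest Fibonacci not exceeding it is 28657, leaving 15757
15757: greatest Fibonacci not exceeding it is 10946, leaving 4811
4811: greatest Fibonacci not exceeding it is 4181, leaving 630
630: greatest Fibonacci not exceeding it is 610, leaving 20
20: greatest Fibonacci not exceeding it is 13, leaving 7
7: greatest Fibonacci not exceeding it is 5, leaving 2
2: greatest Fibonacci not exceeding it is 2, leaving 0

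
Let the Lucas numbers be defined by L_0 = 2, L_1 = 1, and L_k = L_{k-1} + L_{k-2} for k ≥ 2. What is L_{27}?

Iterating the recurrence up to L_{23} = 64079 and L_{22} = 39603:
L_{24} = L_{23} + L_{22} = 64079 + 39603 = 103682
L_{25} = L_{24} + L_{23} = 103682 + 64079 = 167761
L_{26} = L_{25} + L_{24} = 167761 + 103682 = 271443
L_{27} = L_{26} + L_{25} = 271443 + 167761 = 439204

439204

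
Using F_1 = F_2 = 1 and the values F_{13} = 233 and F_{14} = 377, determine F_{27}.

196418

By F_{2k+1} = F_k² + F_{k+1}²: F_{27} = 233² + 377² = 54289 + 142129 = 196418.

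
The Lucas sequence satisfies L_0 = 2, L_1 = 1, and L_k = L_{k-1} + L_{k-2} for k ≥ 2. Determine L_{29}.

1149851

Iterating the recurrence up to L_{23} = 64079 and L_{22} = 39603:
L_{24} = L_{23} + L_{22} = 64079 + 39603 = 103682
L_{25} = L_{24} + L_{23} = 103682 + 64079 = 167761
L_{26} = L_{25} + L_{24} = 167761 + 103682 = 271443
L_{27} = L_{26} + L_{25} = 271443 + 167761 = 439204
L_{28} = L_{27} + L_{26} = 439204 + 271443 = 710647
L_{29} = L_{28} + L_{27} = 710647 + 439204 = 1149851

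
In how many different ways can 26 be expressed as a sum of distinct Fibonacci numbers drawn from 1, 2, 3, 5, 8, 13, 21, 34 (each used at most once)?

4

26 = 21+5 = 21+3+2 = 13+8+5 = 13+8+3+2 — 4 representations.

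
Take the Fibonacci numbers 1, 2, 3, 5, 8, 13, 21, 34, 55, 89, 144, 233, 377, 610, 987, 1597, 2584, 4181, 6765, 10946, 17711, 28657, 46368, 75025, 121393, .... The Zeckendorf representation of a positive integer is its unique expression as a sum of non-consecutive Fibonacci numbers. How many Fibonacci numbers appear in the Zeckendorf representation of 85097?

7

largest Fibonacci ≤ 85097 is 75025; 85097 − 75025 = 10072
largest Fibonacci ≤ 10072 is 6765; 10072 − 6765 = 3307
largest Fibonacci ≤ 3307 is 2584; 3307 − 2584 = 723
largest Fibonacci ≤ 723 is 610; 723 − 610 = 113
largest Fibonacci ≤ 113 is 89; 113 − 89 = 24
largest Fibonacci ≤ 24 is 21; 24 − 21 = 3
largest Fibonacci ≤ 3 is 3; 3 − 3 = 0
85097 = 75025 + 6765 + 2584 + 610 + 89 + 21 + 3, which has 7 terms.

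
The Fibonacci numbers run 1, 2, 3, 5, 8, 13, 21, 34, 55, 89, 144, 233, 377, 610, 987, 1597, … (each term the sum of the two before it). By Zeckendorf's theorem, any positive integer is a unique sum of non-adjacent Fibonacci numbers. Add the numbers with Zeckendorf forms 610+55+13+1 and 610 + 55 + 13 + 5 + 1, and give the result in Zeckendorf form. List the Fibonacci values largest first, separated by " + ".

The two numbers are 679 and 684, so their sum is 1363.
Greedily peel off the largest Fibonacci term at each step:
1363: greatest Fibonacci not exceeding it is 987, leaving 376
376: greatest Fibonacci not exceeding it is 233, leaving 143
143: greatest Fibonacci not exceeding it is 89, leaving 54
54: greatest Fibonacci not exceeding it is 34, leaving 20
20: greatest Fibonacci not exceeding it is 13, leaving 7
7: greatest Fibonacci not exceeding it is 5, leaving 2
2: greatest Fibonacci not exceeding it is 2, leaving 0

987 + 233 + 89 + 34 + 13 + 5 + 2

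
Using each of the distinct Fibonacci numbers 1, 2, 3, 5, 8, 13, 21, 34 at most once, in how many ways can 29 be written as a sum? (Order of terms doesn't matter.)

5

29 = 21+8 = 21+5+3 = 21+5+2+1 = 13+8+5+3 = … (1 more), for 5 in all.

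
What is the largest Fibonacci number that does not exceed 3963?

2584 ≤ 3963 < 4181, so the largest Fibonacci number not exceeding 3963 is 2584.

2584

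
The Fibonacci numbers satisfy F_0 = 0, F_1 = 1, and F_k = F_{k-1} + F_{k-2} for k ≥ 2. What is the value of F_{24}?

46368

Iterating the recurrence up to F_{19} = 4181 and F_{18} = 2584:
F_{20} = F_{19} + F_{18} = 4181 + 2584 = 6765
F_{21} = F_{20} + F_{19} = 6765 + 4181 = 10946
F_{22} = F_{21} + F_{20} = 10946 + 6765 = 17711
F_{23} = F_{22} + F_{21} = 17711 + 10946 = 28657
F_{24} = F_{23} + F_{22} = 28657 + 17711 = 46368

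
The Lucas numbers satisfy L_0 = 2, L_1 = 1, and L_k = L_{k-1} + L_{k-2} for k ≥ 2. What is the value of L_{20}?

15127

Iterating the recurrence up to L_{13} = 521 and L_{12} = 322:
L_{14} = L_{13} + L_{12} = 521 + 322 = 843
L_{15} = L_{14} + L_{13} = 843 + 521 = 1364
L_{16} = L_{15} + L_{14} = 1364 + 843 = 2207
L_{17} = L_{16} + L_{15} = 2207 + 1364 = 3571
L_{18} = L_{17} + L_{16} = 3571 + 2207 = 5778
L_{19} = L_{18} + L_{17} = 5778 + 3571 = 9349
L_{20} = L_{19} + L_{18} = 9349 + 5778 = 15127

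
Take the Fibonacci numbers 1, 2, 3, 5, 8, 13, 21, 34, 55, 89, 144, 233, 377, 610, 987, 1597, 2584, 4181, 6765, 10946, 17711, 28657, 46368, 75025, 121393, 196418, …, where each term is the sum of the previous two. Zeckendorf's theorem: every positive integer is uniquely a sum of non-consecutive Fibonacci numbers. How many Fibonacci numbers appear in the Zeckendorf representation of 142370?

8

subtract 121393 from 142370: 20977 remains
subtract 17711 from 20977: 3266 remains
subtract 2584 from 3266: 682 remains
subtract 610 from 682: 72 remains
subtract 55 from 72: 17 remains
subtract 13 from 17: 4 remains
subtract 3 from 4: 1 remains
subtract 1 from 1: 0 remains
142370 = 121393 + 17711 + 2584 + 610 + 55 + 13 + 3 + 1, which has 8 terms.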